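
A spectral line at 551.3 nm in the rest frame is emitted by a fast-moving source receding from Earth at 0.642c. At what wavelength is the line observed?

Relativistic Doppler for wavelength: λ' = λ₀ · √((1 + β)/(1 − β)).
λ' = 551.3 × √(1.6420/0.3580) = 551.3 × 2.14163 ≈ 1180.7 nm.

1180.7 nm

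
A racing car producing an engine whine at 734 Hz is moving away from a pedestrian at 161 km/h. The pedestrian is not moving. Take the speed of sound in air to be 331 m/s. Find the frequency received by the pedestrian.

161 km/h = 44.72 m/s.
Moving source, stationary observer: f' = f · v/(v + v_s) since the source is receding.
f' = 734 × 331/(331 + 44.72) = 734 × 331/375.7 ≈ 647 Hz.

647 Hz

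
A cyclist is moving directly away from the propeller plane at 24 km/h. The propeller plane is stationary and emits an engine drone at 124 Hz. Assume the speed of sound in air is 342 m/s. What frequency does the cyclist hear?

24 km/h = 6.667 m/s.
Only the observer moves, away from the source, so f' = f · (v − v_o)/v.
f' = 124 × (342 − 6.667)/342 = 124 × 335.33/342 ≈ 122 Hz.

122 Hz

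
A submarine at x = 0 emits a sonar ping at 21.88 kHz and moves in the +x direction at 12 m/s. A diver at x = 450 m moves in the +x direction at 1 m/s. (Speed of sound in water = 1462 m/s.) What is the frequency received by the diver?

The observer lies on the +x side, so the source is heading toward the observer and the observer is heading away from the source.
General Doppler shift: f' = f · (v − v_o)/(v − v_s).
f' = 21.88 × (1462 − 1)/(1462 − 12) = 21.88 × 1461/1450 ≈ 22.0 kHz.

22.0 kHz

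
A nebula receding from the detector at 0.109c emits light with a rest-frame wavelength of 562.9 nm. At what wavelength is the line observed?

Relativistic Doppler for wavelength: λ' = λ₀ · √((1 + β)/(1 − β)).
λ' = 562.9 × √(1.1090/0.8910) = 562.9 × 1.11565 ≈ 628.0 nm.

628.0 nm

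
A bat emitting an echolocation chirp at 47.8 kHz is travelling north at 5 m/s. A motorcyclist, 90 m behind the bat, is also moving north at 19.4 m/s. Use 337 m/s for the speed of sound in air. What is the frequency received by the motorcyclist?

The motorcyclist is behind, so the bat is moving away from it while the motorcyclist is moving toward the bat.
General Doppler shift: f' = f · (v + v_o)/(v + v_s).
f' = 47.8 × (337 + 19.4)/(337 + 5) = 47.8 × 356.4/342 ≈ 49.8 kHz.

49.8 kHz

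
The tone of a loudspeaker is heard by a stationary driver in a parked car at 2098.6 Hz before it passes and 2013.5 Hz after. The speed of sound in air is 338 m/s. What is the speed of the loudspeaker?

f₁/f₂ = (v + v_s)/(v − v_s), so v_s = v · (f₁ − f₂)/(f₁ + f₂).
v_s = 338 × (2098.6 − 2013.5)/(2098.6 + 2013.5) = 338 × 85.1/4112.1 ≈ 7.0 m/s.

7.0 m/s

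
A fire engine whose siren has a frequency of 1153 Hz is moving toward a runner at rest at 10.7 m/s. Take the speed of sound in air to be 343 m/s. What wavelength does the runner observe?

28.8 cm

With the source moving toward a stationary observer, f' = f · v/(v − v_s).
f' = 1153 × 343/(343 − 10.7) ≈ 1190 Hz.
λ' = v/f' = 343/1190.13 ≈ 28.8 cm.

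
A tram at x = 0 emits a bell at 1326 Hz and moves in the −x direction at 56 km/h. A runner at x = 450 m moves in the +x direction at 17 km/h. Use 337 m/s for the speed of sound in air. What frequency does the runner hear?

1250 Hz

56 km/h = 15.56 m/s; 17 km/h = 4.722 m/s.
The observer lies on the +x side, so the source is heading away from the observer and the observer is heading away from the source.
General Doppler shift: f' = f · (v − v_o)/(v + v_s).
f' = 1326 × (337 − 4.722)/(337 + 15.56) = 1326 × 332.28/352.56 ≈ 1250 Hz.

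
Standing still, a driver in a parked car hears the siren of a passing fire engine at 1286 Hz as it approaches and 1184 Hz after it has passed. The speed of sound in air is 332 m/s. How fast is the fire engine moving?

13.7 m/s

f₁/f₂ = (v + v_s)/(v − v_s), so v_s = v · (f₁ − f₂)/(f₁ + f₂).
v_s = 332 × (1286 − 1184)/(1286 + 1184) = 332 × 102/2470 ≈ 13.7 m/s.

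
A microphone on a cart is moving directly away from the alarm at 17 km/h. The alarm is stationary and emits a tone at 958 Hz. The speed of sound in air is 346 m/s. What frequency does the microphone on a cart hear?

945 Hz

17 km/h = 4.722 m/s.
Only the observer moves, away from the source, so f' = f · (v − v_o)/v.
f' = 958 × (346 − 4.722)/346 = 958 × 341.28/346 ≈ 945 Hz.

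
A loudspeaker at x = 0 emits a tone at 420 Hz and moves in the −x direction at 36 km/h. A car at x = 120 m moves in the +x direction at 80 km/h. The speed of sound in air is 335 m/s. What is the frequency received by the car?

36 km/h = 10 m/s; 80 km/h = 22.22 m/s.
The observer lies on the +x side, so the source is heading away from the observer and the observer is heading away from the source.
Both move, so f' = f · (v − v_o)/(v + v_s).
f' = 420 × (335 − 22.22)/(335 + 10) = 420 × 312.78/345 ≈ 381 Hz.

381 Hz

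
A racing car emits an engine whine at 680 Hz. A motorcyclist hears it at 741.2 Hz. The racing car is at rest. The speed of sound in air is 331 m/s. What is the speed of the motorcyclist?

30 m/s

f' > f, so the motorcyclist is approaching.
f' = f · (v + v_o)/v ⇒ v_o = v · |f'/f − 1|.
v_o = 331 × |741.2/680 − 1| = 331 × 0.09 ≈ 30 m/s.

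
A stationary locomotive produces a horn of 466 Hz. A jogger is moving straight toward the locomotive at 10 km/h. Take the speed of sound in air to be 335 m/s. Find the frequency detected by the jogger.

10 km/h = 2.778 m/s.
Only the observer moves, toward the source, so f' = f · (v + v_o)/v.
f' = 466 × (335 + 2.778)/335 = 466 × 337.78/335 ≈ 470 Hz.

470 Hz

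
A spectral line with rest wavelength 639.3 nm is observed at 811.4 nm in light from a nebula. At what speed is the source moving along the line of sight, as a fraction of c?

λ'/λ₀ = 1.2692 > 1 (redshift), so the source is receding.
λ'/λ₀ = √((1 + β)/(1 − β)) for a receding source ⇒ β = (r² − 1)/(r² + 1) with r = λ'/λ₀.
β = (1.6109 − 1)/(1.6109 + 1) ≈ 0.234.

0.234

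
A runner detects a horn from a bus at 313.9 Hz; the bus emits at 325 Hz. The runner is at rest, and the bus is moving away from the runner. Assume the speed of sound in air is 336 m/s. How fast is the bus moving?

f' = f · v/(v + v_s) ⇒ v_s = v · |1 − f/f'|.
v_s = 336 × |1 − 325/313.9| = 336 × 0.03536 ≈ 11.9 m/s.

11.9 m/s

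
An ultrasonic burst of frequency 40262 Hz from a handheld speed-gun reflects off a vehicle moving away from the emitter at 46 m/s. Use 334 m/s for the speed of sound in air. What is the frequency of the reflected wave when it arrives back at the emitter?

At the vehicle (a moving observer), f₁ = f₀ · (v − u)/v = 40262 × 288/334 ≈ 34717 Hz.
On reflection it acts as a source moving away from the stationary detector: f₂ = f₁ · v/(v + u) = 34717 × 334/380 ≈ 30514 Hz.

30514 Hz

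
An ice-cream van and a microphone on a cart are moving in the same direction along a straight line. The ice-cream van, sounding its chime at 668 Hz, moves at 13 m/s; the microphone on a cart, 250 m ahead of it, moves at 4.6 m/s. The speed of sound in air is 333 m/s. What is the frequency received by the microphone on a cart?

The microphone on a cart is ahead, so the ice-cream van is moving toward it while the microphone on a cart is moving away from the ice-cream van.
With source approaching and observer receding, f' = f · (v − v_o)/(v − v_s).
f' = 668 × (333 − 4.6)/(333 − 13) = 668 × 328.4/320 ≈ 686 Hz.

686 Hz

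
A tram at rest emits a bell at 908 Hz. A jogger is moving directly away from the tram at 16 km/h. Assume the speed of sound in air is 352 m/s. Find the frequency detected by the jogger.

897 Hz

16 km/h = 4.444 m/s.
Only the observer moves, away from the source, so f' = f · (v − v_o)/v.
f' = 908 × (352 − 4.444)/352 = 908 × 347.56/352 ≈ 897 Hz.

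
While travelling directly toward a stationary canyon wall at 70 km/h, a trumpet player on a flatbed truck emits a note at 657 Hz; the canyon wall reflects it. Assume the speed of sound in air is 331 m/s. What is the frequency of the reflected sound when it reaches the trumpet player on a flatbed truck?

739 Hz

70 km/h = 19.44 m/s.
The canyon wall receives the sound from a moving source: f₁ = f₀ · v/(v − v_e) = 657 × 331/311.56 ≈ 698 Hz.
On the return leg the trumpet player on a flatbed truck is a moving observer: f₂ = f₁ · (v + v_e)/v = 698 × 350.44/331 ≈ 739 Hz.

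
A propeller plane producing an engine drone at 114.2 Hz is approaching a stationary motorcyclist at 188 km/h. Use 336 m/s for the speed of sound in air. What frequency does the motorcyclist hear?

135 Hz

188 km/h = 52.22 m/s.
With the source moving toward a stationary observer, f' = f · v/(v − v_s).
f' = 114.2 × 336/(336 − 52.22) = 114.2 × 336/283.8 ≈ 135 Hz.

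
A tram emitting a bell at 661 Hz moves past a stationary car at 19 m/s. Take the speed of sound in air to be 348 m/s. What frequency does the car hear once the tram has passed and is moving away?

Receding: f₂ = f · v/(v + v_s) = 661 × 348/367 ≈ 627 Hz.

627 Hz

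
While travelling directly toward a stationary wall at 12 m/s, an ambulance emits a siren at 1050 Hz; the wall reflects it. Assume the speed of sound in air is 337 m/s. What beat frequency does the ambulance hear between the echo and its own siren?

78 Hz

The wall receives the sound from a moving source: f₁ = f₀ · v/(v − v_e) = 1050 × 337/325 ≈ 1088.8 Hz.
On the return leg the ambulance is a moving observer: f₂ = f₁ · (v + v_e)/v = 1088.8 × 349/337 ≈ 1127.5 Hz.
Equivalently f₂ = f₀ · (v + v_e)/(v − v_e).
Beat against the emitted tone: |f₂ − f₀| = 2v_e·f₀/(v − v_e) = 2 × 12 × 1050/325 ≈ 78 Hz.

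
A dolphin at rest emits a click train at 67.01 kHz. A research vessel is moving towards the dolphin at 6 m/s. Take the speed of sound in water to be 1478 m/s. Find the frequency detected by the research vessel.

67.3 kHz

Moving observer, stationary source: f' = f · (v + v_o)/v.
f' = 67.01 × (1478 + 6)/1478 = 67.01 × 1484/1478 ≈ 67.3 kHz.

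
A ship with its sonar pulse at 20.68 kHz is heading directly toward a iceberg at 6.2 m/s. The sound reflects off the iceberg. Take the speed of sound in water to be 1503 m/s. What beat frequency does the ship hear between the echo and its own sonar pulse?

171 Hz

The iceberg receives the sound from a moving source: f₁ = f₀ · v/(v − v_e) = 20.68 × 1503/1496.8 ≈ 20.7657 kHz.
On the return leg the ship is a moving observer: f₂ = f₁ · (v + v_e)/v = 20.7657 × 1509.2/1503 ≈ 20.8513 kHz.
Equivalently f₂ = f₀ · (v + v_e)/(v − v_e).
Beat against the emitted tone (with f₀ = 20680 Hz): |f₂ − f₀| = 2v_e·f₀/(v − v_e) = 2 × 6.2 × 20680/1496.8 ≈ 171 Hz.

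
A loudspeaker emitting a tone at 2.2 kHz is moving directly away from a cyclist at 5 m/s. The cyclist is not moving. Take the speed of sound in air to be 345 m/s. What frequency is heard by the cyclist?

With the source moving away from a stationary observer, f' = f · v/(v + v_s).
f' = 2.2 × 345/(345 + 5) = 2.2 × 345/350 ≈ 2.17 kHz.

2.17 kHz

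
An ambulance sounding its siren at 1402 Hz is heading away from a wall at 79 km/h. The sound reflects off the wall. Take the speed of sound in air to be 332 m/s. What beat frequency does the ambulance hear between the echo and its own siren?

79 km/h = 21.94 m/s.
The wall receives the sound from a moving source: f₁ = f₀ · v/(v + v_e) = 1402 × 332/353.94 ≈ 1315.1 Hz.
On the return leg the ambulance is a moving observer: f₂ = f₁ · (v − v_e)/v = 1315.1 × 310.06/332 ≈ 1228.2 Hz.
Equivalently f₂ = f₀ · (v − v_e)/(v + v_e).
Beat against the emitted tone: |f₂ − f₀| = 2v_e·f₀/(v + v_e) = 2 × 21.94 × 1402/353.94 ≈ 174 Hz.

174 Hz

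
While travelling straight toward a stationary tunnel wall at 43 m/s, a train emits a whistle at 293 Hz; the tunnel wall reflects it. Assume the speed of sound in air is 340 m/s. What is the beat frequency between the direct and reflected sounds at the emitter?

85 Hz

The tunnel wall receives the sound from a moving source: f₁ = f₀ · v/(v − v_e) = 293 × 340/297 ≈ 335.4 Hz.
On the return leg the train is a moving observer: f₂ = f₁ · (v + v_e)/v = 335.4 × 383/340 ≈ 377.8 Hz.
Equivalently f₂ = f₀ · (v + v_e)/(v − v_e).
Beat against the emitted tone: |f₂ − f₀| = 2v_e·f₀/(v − v_e) = 2 × 43 × 293/297 ≈ 85 Hz.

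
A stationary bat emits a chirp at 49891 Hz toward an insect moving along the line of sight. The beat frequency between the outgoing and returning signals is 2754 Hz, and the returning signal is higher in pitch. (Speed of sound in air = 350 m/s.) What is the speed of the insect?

Double Doppler shift off a moving reflector: f₂ = f₀ · (v + u)/(v − u) (u > 0 toward emitter).
Returning signal is higher, so f₂ = f₀ + Δf = 49891 + 2754 = 52645 Hz.
Rearranging, u = v · (f₂ − f₀)/(f₂ + f₀) = 350 × 2754/102536 ≈ 9.4 m/s.
So the insect is moving at 9.4 m/s toward the emitter.

9.4 m/s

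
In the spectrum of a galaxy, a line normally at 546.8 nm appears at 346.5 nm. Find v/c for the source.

λ'/λ₀ = 0.6337 < 1 (blueshift), so the source is approaching.
λ'/λ₀ = √((1 − β)/(1 + β)) for an approaching source ⇒ β = (1 − r²)/(1 + r²) with r = λ'/λ₀.
β = (1 − 0.4016)/(1 + 0.4016) ≈ 0.427.

0.427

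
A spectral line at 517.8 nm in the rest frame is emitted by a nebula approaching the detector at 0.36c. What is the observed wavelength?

Relativistic Doppler for wavelength: λ' = λ₀ · √((1 − β)/(1 + β)).
λ' = 517.8 × √(0.6400/1.3600) = 517.8 × 0.68599 ≈ 355.2 nm.

355.2 nm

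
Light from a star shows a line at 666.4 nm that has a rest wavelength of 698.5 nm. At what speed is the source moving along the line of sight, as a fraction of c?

λ'/λ₀ = 0.9540 < 1 (blueshift), so the source is approaching.
λ'/λ₀ = √((1 − β)/(1 + β)) for an approaching source ⇒ β = (1 − r²)/(1 + r²) with r = λ'/λ₀.
β = (1 − 0.9102)/(1 + 0.9102) ≈ 0.047.

0.047c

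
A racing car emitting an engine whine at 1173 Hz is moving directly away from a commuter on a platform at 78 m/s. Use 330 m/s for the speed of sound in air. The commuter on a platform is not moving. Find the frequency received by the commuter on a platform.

Moving source, stationary observer: f' = f · v/(v + v_s) since the source is receding.
f' = 1173 × 330/(330 + 78) = 1173 × 330/408 ≈ 949 Hz.

949 Hz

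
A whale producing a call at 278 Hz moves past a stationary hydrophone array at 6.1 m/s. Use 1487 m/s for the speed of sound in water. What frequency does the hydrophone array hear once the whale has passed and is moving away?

277 Hz

Receding: f₂ = f · v/(v + v_s) = 278 × 1487/1493.1 ≈ 277 Hz.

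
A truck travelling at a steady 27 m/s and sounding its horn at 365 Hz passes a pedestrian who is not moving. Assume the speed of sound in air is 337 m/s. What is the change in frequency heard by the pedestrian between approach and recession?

Approaching: f₁ = f · v/(v − v_s) = 365 × 337/310 ≈ 396.8 Hz.
Receding: f₂ = f · v/(v + v_s) = 365 × 337/364 ≈ 337.9 Hz.
Drop: f₁ − f₂ = 2f·v·v_s/(v² − v_s²) = 2 × 365 × 337 × 27/(337² − 27²) ≈ 58.9 Hz.

58.9 Hz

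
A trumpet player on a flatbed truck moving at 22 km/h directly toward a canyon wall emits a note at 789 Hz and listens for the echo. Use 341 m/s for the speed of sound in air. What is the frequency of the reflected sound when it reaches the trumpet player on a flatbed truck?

22 km/h = 6.111 m/s.
The canyon wall receives the sound from a moving source: f₁ = f₀ · v/(v − v_e) = 789 × 341/334.89 ≈ 803 Hz.
On the return leg the trumpet player on a flatbed truck is a moving observer: f₂ = f₁ · (v + v_e)/v = 803 × 347.11/341 ≈ 818 Hz.
Equivalently f₂ = f₀ · (v + v_e)/(v − v_e).

818 Hz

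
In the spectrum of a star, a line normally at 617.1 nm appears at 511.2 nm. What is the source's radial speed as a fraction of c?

0.186c

λ'/λ₀ = 0.8284 < 1 (blueshift), so the source is approaching.
λ'/λ₀ = √((1 − β)/(1 + β)) for an approaching source ⇒ β = (1 − r²)/(1 + r²) with r = λ'/λ₀.
β = (1 − 0.6862)/(1 + 0.6862) ≈ 0.186.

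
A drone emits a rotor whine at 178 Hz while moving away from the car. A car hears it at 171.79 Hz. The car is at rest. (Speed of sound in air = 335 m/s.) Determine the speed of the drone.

f' = f · v/(v + v_s) ⇒ v_s = v · |1 − f/f'|.
v_s = 335 × |1 − 178/171.79| = 335 × 0.03615 ≈ 12.1 m/s.

12.1 m/s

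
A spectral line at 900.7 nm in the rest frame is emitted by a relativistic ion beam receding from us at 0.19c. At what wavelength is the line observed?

1091.7 nm

Relativistic Doppler for wavelength: λ' = λ₀ · √((1 + β)/(1 − β)).
λ' = 900.7 × √(1.1900/0.8100) = 900.7 × 1.21208 ≈ 1091.7 nm.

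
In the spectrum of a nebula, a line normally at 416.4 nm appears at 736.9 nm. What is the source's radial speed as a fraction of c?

0.516c

λ'/λ₀ = 1.7697 > 1 (redshift), so the source is receding.
λ'/λ₀ = √((1 + β)/(1 − β)) for a receding source ⇒ β = (r² − 1)/(r² + 1) with r = λ'/λ₀.
β = (3.1318 − 1)/(3.1318 + 1) ≈ 0.516.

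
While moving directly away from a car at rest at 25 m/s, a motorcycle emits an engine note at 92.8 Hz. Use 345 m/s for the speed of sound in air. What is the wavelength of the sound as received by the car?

3.99 m

With the source moving away from a stationary observer, f' = f · v/(v + v_s).
f' = 92.8 × 345/(345 + 25) ≈ 87 Hz.
λ' = v/f' = 345/86.5297 ≈ 3.99 m.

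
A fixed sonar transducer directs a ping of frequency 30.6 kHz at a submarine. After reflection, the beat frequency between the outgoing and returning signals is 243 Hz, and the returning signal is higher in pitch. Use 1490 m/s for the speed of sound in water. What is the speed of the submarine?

5.9 m/s

Double Doppler shift off a moving reflector: f₂ = f₀ · (v + u)/(v − u) (u > 0 toward emitter).
Returning signal is higher, so f₂ = f₀ + Δf = 30600 + 243 = 30843 Hz.
Rearranging, u = v · (f₂ − f₀)/(f₂ + f₀) = 1490 × 243/61443 ≈ 5.9 m/s.
So the submarine is moving at 5.9 m/s toward the emitter.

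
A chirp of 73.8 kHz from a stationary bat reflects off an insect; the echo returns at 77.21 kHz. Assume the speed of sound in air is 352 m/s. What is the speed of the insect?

7.9 m/s

Double Doppler shift off a moving reflector: f₂ = f₀ · (v + u)/(v − u) (u > 0 toward emitter).
Rearranging, u = v · (f₂ − f₀)/(f₂ + f₀) = 352 × 3.41/151.01 ≈ 7.9 m/s.
So the insect is moving at 7.9 m/s toward the emitter.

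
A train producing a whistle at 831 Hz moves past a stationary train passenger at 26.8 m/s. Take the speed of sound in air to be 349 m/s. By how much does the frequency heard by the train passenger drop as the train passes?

Approaching: f₁ = f · v/(v − v_s) = 831 × 349/322.2 ≈ 900 Hz.
Receding: f₂ = f · v/(v + v_s) = 831 × 349/375.8 ≈ 772 Hz.
Drop: f₁ − f₂ = 2f·v·v_s/(v² − v_s²) = 2 × 831 × 349 × 26.8/(349² − 26.8²) ≈ 128 Hz.

128 Hz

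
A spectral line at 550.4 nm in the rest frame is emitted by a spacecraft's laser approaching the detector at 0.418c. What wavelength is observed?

Relativistic Doppler for wavelength: λ' = λ₀ · √((1 − β)/(1 + β)).
λ' = 550.4 × √(0.5820/1.4180) = 550.4 × 0.64065 ≈ 352.6 nm.

352.6 nm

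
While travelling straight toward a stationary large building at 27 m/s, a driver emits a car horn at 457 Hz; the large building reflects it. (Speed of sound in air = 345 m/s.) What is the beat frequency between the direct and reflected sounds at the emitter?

78 Hz

The large building receives the sound from a moving source: f₁ = f₀ · v/(v − v_e) = 457 × 345/318 ≈ 495.8 Hz.
On the return leg the driver is a moving observer: f₂ = f₁ · (v + v_e)/v = 495.8 × 372/345 ≈ 534.6 Hz.
Equivalently f₂ = f₀ · (v + v_e)/(v − v_e).
Beat against the emitted tone: |f₂ − f₀| = 2v_e·f₀/(v − v_e) = 2 × 27 × 457/318 ≈ 78 Hz.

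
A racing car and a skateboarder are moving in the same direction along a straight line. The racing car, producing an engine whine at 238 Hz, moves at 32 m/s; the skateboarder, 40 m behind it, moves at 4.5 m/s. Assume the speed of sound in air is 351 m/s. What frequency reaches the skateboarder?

The skateboarder is behind, so the racing car is moving away from it while the skateboarder is moving toward the racing car.
Both move, so f' = f · (v + v_o)/(v + v_s).
f' = 238 × (351 + 4.5)/(351 + 32) = 238 × 355.5/383 ≈ 221 Hz.

221 Hz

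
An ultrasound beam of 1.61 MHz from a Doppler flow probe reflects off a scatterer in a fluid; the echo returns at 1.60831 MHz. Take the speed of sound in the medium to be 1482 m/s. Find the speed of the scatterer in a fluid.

Double Doppler shift off a moving reflector: f₂ = f₀ · (v + u)/(v − u) (u > 0 toward emitter).
Rearranging, u = v · (f₂ − f₀)/(f₂ + f₀) = 1482 × -0.00169/3.21831 ≈ -0.78 m/s.
So the scatterer in a fluid is moving at 0.78 m/s away from the emitter.

0.78 m/s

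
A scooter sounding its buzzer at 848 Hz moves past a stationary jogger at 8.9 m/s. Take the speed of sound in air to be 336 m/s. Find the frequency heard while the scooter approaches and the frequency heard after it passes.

Approaching: f₁ = f · v/(v − v_s) = 848 × 336/327.1 ≈ 871 Hz.
Receding: f₂ = f · v/(v + v_s) = 848 × 336/344.9 ≈ 826 Hz.

871 Hz approaching; 826 Hz receding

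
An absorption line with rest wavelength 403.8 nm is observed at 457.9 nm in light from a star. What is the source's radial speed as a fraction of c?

λ'/λ₀ = 1.1340 > 1 (redshift), so the source is receding.
λ'/λ₀ = √((1 + β)/(1 − β)) for a receding source ⇒ β = (r² − 1)/(r² + 1) with r = λ'/λ₀.
β = (1.2859 − 1)/(1.2859 + 1) ≈ 0.125.

0.125c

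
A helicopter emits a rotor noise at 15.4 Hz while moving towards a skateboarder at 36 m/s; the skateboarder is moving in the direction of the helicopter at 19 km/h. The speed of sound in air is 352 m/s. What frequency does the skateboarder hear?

19 km/h = 5.278 m/s.
With source approaching and observer approaching, f' = f · (v + v_o)/(v − v_s).
f' = 15.4 × (352 + 5.278)/(352 − 36) = 15.4 × 357.28/316 ≈ 17.4 Hz.

17.4 Hz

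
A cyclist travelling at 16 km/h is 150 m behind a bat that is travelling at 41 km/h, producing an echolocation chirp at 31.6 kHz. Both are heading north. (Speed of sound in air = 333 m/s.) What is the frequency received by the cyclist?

31.0 kHz

41 km/h = 11.39 m/s; 16 km/h = 4.444 m/s.
The cyclist is behind, so the bat is moving away from it while the cyclist is moving toward the bat.
With source receding and observer approaching, f' = f · (v + v_o)/(v + v_s).
f' = 31.6 × (333 + 4.444)/(333 + 11.39) = 31.6 × 337.44/344.39 ≈ 31.0 kHz.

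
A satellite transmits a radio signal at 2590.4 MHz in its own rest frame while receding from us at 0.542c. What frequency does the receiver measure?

1411.7 MHz

Relativistic Doppler for frequency: f' = f₀ · √((1 − β)/(1 + β)).
f' = 2590.4 × √(0.4580/1.5420) = 2590.4 × 0.54499 ≈ 1411.7 MHz.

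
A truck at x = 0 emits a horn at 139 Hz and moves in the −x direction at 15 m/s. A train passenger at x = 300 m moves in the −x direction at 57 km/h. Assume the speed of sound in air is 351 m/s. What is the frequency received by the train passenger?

57 km/h = 15.83 m/s.
The observer lies on the +x side, so the source is heading away from the observer and the observer is heading toward the source.
Both move, so f' = f · (v + v_o)/(v + v_s).
f' = 139 × (351 + 15.83)/(351 + 15) = 139 × 366.83/366 ≈ 139 Hz.

139 Hz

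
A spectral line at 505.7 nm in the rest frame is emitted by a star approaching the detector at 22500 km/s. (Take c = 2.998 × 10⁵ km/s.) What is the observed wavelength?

β = v/c = 22500/299800 = 0.0751.
Relativistic Doppler for wavelength: λ' = λ₀ · √((1 − β)/(1 + β)).
λ' = 505.7 × √(0.9249/1.0751) = 505.7 × 0.92757 ≈ 469.1 nm.

469.1 nm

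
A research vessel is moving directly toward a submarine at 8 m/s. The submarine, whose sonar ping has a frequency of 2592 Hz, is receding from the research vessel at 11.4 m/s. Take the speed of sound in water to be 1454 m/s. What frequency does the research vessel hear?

With source receding and observer approaching, f' = f · (v + v_o)/(v + v_s).
f' = 2592 × (1454 + 8)/(1454 + 11.4) = 2592 × 1462/1465.4 ≈ 2586 Hz.

2586 Hz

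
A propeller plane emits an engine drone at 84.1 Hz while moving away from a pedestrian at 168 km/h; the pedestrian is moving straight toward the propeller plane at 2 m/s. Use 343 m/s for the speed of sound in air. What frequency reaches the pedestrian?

74 Hz

168 km/h = 46.67 m/s.
With source receding and observer approaching, f' = f · (v + v_o)/(v + v_s).
f' = 84.1 × (343 + 2)/(343 + 46.67) = 84.1 × 345/389.67 ≈ 74 Hz.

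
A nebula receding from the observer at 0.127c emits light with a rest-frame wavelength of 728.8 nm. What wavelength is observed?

Relativistic Doppler for wavelength: λ' = λ₀ · √((1 + β)/(1 − β)).
λ' = 728.8 × √(1.1270/0.8730) = 728.8 × 1.13620 ≈ 828.1 nm.

828.1 nm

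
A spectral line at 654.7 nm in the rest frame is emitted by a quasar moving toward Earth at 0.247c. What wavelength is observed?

508.8 nm

Relativistic Doppler for wavelength: λ' = λ₀ · √((1 − β)/(1 + β)).
λ' = 654.7 × √(0.7530/1.2470) = 654.7 × 0.77708 ≈ 508.8 nm.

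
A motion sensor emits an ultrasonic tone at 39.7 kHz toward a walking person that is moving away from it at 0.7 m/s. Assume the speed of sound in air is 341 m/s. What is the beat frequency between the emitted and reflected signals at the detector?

At the walking person (a moving observer), f₁ = f₀ · (v − u)/v = 39.7 × 340.3/341 ≈ 39.6185 kHz.
On reflection it acts as a source moving away from the stationary detector: f₂ = f₁ · v/(v + u) = 39.6185 × 341/341.7 ≈ 39.5373 kHz.
Beat frequency (with f₀ = 39700 Hz): |f₂ − f₀| = 2u·f₀/(v + u) = 2 × 0.7 × 39700/341.7 ≈ 163 Hz.

163 Hz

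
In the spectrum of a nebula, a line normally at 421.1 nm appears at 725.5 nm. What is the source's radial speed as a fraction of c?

λ'/λ₀ = 1.7229 > 1 (redshift), so the source is receding.
λ'/λ₀ = √((1 + β)/(1 − β)) for a receding source ⇒ β = (r² − 1)/(r² + 1) with r = λ'/λ₀.
β = (2.9683 − 1)/(2.9683 + 1) ≈ 0.496.

0.496c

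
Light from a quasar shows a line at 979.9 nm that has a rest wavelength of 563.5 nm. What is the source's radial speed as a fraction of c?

λ'/λ₀ = 1.7390 > 1 (redshift), so the source is receding.
λ'/λ₀ = √((1 + β)/(1 − β)) for a receding source ⇒ β = (r² − 1)/(r² + 1) with r = λ'/λ₀.
β = (3.0240 − 1)/(3.0240 + 1) ≈ 0.503.

0.503c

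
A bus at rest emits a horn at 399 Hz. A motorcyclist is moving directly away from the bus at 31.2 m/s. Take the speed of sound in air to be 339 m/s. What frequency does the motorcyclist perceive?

362 Hz

Only the observer moves, away from the source, so f' = f · (v − v_o)/v.
f' = 399 × (339 − 31.2)/339 = 399 × 307.8/339 ≈ 362 Hz.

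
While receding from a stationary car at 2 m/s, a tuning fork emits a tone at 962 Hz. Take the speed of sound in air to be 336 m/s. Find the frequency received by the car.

Moving source, stationary observer: f' = f · v/(v + v_s) since the source is receding.
f' = 962 × 336/(336 + 2) = 962 × 336/338 ≈ 956 Hz.

956 Hz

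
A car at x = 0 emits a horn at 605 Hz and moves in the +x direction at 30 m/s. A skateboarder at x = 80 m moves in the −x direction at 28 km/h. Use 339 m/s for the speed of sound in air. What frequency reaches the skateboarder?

679 Hz

28 km/h = 7.778 m/s.
The observer lies on the +x side, so the source is heading toward the observer and the observer is heading toward the source.
With source approaching and observer approaching, f' = f · (v + v_o)/(v − v_s).
f' = 605 × (339 + 7.778)/(339 − 30) = 605 × 346.78/309 ≈ 679 Hz.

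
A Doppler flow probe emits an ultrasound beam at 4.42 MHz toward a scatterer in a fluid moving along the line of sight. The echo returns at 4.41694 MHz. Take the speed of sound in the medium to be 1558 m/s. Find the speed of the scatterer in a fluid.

0.54 m/s

Double Doppler shift off a moving reflector: f₂ = f₀ · (v + u)/(v − u) (u > 0 toward emitter).
Rearranging, u = v · (f₂ − f₀)/(f₂ + f₀) = 1558 × -0.00306/8.83694 ≈ -0.54 m/s.
So the scatterer in a fluid is moving at 0.54 m/s away from the emitter.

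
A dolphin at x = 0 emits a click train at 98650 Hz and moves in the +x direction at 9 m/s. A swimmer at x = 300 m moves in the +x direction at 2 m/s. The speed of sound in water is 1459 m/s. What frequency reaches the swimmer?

The observer lies on the +x side, so the source is heading toward the observer and the observer is heading away from the source.
Both move, so f' = f · (v − v_o)/(v − v_s).
f' = 98650 × (1459 − 2)/(1459 − 9) = 98650 × 1457/1450 ≈ 99126 Hz.

99126 Hz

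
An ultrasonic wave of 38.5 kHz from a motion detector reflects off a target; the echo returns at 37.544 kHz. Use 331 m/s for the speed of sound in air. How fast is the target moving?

4.2 m/s

Double Doppler shift off a moving reflector: f₂ = f₀ · (v + u)/(v − u) (u > 0 toward emitter).
Rearranging, u = v · (f₂ − f₀)/(f₂ + f₀) = 331 × -0.956/76.044 ≈ -4.2 m/s.
So the target is moving at 4.2 m/s away from the emitter.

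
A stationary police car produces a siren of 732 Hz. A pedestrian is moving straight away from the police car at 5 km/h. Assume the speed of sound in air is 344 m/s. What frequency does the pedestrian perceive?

729 Hz

5 km/h = 1.389 m/s.
Only the observer moves, away from the source, so f' = f · (v − v_o)/v.
f' = 732 × (344 − 1.389)/344 = 732 × 342.61/344 ≈ 729 Hz.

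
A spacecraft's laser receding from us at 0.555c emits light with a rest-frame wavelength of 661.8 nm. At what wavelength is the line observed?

1237.1 nm

Relativistic Doppler for wavelength: λ' = λ₀ · √((1 + β)/(1 − β)).
λ' = 661.8 × √(1.5550/0.4450) = 661.8 × 1.86933 ≈ 1237.1 nm.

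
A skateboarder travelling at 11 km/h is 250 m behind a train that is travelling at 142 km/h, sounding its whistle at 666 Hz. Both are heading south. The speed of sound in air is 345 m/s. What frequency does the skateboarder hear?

142 km/h = 39.44 m/s; 11 km/h = 3.056 m/s.
The skateboarder is behind, so the train is moving away from it while the skateboarder is moving toward the train.
Both move, so f' = f · (v + v_o)/(v + v_s).
f' = 666 × (345 + 3.056)/(345 + 39.44) = 666 × 348.06/384.44 ≈ 603 Hz.

603 Hz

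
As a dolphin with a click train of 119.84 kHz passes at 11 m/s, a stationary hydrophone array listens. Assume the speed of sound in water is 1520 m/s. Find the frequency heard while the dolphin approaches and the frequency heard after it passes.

Approaching: f₁ = f · v/(v − v_s) = 119.84 × 1520/1509 ≈ 120.7 kHz.
Receding: f₂ = f · v/(v + v_s) = 119.84 × 1520/1531 ≈ 119.0 kHz.

120.7 kHz approaching; 119.0 kHz receding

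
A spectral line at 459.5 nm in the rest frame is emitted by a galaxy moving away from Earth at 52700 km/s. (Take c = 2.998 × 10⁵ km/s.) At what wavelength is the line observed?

β = v/c = 52700/299800 = 0.1758.
Relativistic Doppler for wavelength: λ' = λ₀ · √((1 + β)/(1 − β)).
λ' = 459.5 × √(1.1758/0.8242) = 459.5 × 1.19438 ≈ 548.8 nm.

548.8 nm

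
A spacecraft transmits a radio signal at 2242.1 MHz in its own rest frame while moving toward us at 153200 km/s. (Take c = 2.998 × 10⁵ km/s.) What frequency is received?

β = v/c = 153200/299800 = 0.5110.
Relativistic Doppler for frequency: f' = f₀ · √((1 + β)/(1 − β)).
f' = 2242.1 × √(1.5110/0.4890) = 2242.1 × 1.75785 ≈ 3941.3 MHz.

3941.3 MHz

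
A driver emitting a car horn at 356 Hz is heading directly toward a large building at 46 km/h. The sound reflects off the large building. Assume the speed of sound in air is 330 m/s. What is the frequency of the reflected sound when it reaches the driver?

46 km/h = 12.78 m/s.
The large building receives the sound from a moving source: f₁ = f₀ · v/(v − v_e) = 356 × 330/317.22 ≈ 370 Hz.
On the return leg the driver is a moving observer: f₂ = f₁ · (v + v_e)/v = 370 × 342.78/330 ≈ 385 Hz.

385 Hz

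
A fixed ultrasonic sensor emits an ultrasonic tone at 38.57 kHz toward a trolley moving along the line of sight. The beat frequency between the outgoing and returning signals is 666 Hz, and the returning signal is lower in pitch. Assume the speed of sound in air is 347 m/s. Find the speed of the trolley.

Double Doppler shift off a moving reflector: f₂ = f₀ · (v + u)/(v − u) (u > 0 toward emitter).
Returning signal is lower, so f₂ = f₀ − Δf = 38570 − 666 = 37904 Hz.
Rearranging, u = v · (f₂ − f₀)/(f₂ + f₀) = 347 × -666/76474 ≈ -3.0 m/s.
So the trolley is moving at 3.0 m/s away from the emitter.

3.0 m/s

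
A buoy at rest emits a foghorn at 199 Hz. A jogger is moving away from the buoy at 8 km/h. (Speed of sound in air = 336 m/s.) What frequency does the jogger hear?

8 km/h = 2.222 m/s.
Moving observer, stationary source: f' = f · (v − v_o)/v.
f' = 199 × (336 − 2.222)/336 = 199 × 333.78/336 ≈ 198 Hz.

198 Hz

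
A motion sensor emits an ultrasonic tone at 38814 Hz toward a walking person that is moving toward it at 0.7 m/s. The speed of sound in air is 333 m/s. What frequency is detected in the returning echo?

The walking person first receives the wave as a moving observer: f₁ = f₀ · (v + u)/v = 38814 × (333 + 0.7)/333 ≈ 38896 Hz.
The reflection then acts as a moving source: f₂ = f₁ · v/(v − u) ≈ 38978 Hz.

38978 Hz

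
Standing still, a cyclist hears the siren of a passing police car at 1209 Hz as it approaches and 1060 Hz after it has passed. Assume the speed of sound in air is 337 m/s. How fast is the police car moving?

22.1 m/s

f₁/f₂ = (v + v_s)/(v − v_s), so v_s = v · (f₁ − f₂)/(f₁ + f₂).
v_s = 337 × (1209 − 1060)/(1209 + 1060) = 337 × 149/2269 ≈ 22.1 m/s.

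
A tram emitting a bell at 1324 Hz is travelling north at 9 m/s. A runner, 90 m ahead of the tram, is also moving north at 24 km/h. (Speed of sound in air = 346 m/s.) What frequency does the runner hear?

24 km/h = 6.667 m/s.
The runner is ahead, so the tram is moving toward it while the runner is moving away from the tram.
General Doppler shift: f' = f · (v − v_o)/(v − v_s).
f' = 1324 × (346 − 6.667)/(346 − 9) = 1324 × 339.33/337 ≈ 1333 Hz.

1333 Hz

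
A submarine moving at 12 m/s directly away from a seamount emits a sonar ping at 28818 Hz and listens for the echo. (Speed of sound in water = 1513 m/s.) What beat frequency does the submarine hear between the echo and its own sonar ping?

454 Hz

The seamount receives the sound from a moving source: f₁ = f₀ · v/(v + v_e) = 28818 × 1513/1525 ≈ 28591 Hz.
On the return leg the submarine is a moving observer: f₂ = f₁ · (v − v_e)/v = 28591 × 1501/1513 ≈ 28364 Hz.
Beat against the emitted tone: |f₂ − f₀| = 2v_e·f₀/(v + v_e) = 2 × 12 × 28818/1525 ≈ 454 Hz.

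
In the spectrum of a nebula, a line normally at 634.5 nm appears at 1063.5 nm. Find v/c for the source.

λ'/λ₀ = 1.6761 > 1 (redshift), so the source is receding.
λ'/λ₀ = √((1 + β)/(1 − β)) for a receding source ⇒ β = (r² − 1)/(r² + 1) with r = λ'/λ₀.
β = (2.8094 − 1)/(2.8094 + 1) ≈ 0.475.

0.475c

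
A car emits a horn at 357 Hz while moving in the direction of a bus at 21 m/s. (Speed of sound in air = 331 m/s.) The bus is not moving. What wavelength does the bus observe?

86.8 cm

With the source moving toward a stationary observer, f' = f · v/(v − v_s).
f' = 357 × 331/(331 − 21) ≈ 381 Hz.
λ' = v/f' = 331/381.184 ≈ 86.8 cm.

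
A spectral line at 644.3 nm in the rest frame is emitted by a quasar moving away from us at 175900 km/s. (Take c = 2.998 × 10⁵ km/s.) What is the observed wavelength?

1262.5 nm

β = v/c = 175900/299800 = 0.5867.
Relativistic Doppler for wavelength: λ' = λ₀ · √((1 + β)/(1 − β)).
λ' = 644.3 × √(1.5867/0.4133) = 644.3 × 1.95944 ≈ 1262.5 nm.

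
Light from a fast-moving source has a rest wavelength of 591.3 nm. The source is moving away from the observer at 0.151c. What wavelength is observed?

688.5 nm

Relativistic Doppler for wavelength: λ' = λ₀ · √((1 + β)/(1 − β)).
λ' = 591.3 × √(1.1510/0.8490) = 591.3 × 1.16435 ≈ 688.5 nm.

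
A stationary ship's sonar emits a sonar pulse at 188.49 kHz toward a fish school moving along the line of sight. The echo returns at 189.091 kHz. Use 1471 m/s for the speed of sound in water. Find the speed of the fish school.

Double Doppler shift off a moving reflector: f₂ = f₀ · (v + u)/(v − u) (u > 0 toward emitter).
Rearranging, u = v · (f₂ − f₀)/(f₂ + f₀) = 1471 × 0.601/377.581 ≈ 2.34 m/s.
So the fish school is moving at 2.34 m/s toward the emitter.

2.34 m/s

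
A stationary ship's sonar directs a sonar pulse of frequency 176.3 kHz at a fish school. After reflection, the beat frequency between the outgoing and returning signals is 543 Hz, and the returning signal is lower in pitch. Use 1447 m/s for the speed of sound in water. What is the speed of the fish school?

Double Doppler shift off a moving reflector: f₂ = f₀ · (v + u)/(v − u) (u > 0 toward emitter).
Returning signal is lower, so f₂ = f₀ − Δf = 176300 − 543 = 175757 Hz.
Rearranging, u = v · (f₂ − f₀)/(f₂ + f₀) = 1447 × -543/352057 ≈ -2.23 m/s.
So the fish school is moving at 2.23 m/s away from the emitter.

2.23 m/s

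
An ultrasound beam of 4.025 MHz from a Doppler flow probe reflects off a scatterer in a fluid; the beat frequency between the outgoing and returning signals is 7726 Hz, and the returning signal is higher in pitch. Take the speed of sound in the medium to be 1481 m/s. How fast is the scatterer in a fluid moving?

Double Doppler shift off a moving reflector: f₂ = f₀ · (v + u)/(v − u) (u > 0 toward emitter).
Returning signal is higher, so f₂ = f₀ + Δf = 4025000 + 7726 = 4032726 Hz.
Rearranging, u = v · (f₂ − f₀)/(f₂ + f₀) = 1481 × 7726/8057726 ≈ 1.42 m/s.
So the scatterer in a fluid is moving at 1.42 m/s toward the emitter.

1.42 m/s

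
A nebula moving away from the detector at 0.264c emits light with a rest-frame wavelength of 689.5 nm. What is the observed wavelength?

903.6 nm

Relativistic Doppler for wavelength: λ' = λ₀ · √((1 + β)/(1 − β)).
λ' = 689.5 × √(1.2640/0.7360) = 689.5 × 1.31049 ≈ 903.6 nm.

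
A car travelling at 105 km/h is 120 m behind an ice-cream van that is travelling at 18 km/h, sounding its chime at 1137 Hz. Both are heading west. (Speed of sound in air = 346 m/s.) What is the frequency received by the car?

1215 Hz

18 km/h = 5 m/s; 105 km/h = 29.17 m/s.
The car is behind, so the ice-cream van is moving away from it while the car is moving toward the ice-cream van.
Both move, so f' = f · (v + v_o)/(v + v_s).
f' = 1137 × (346 + 29.17)/(346 + 5) = 1137 × 375.17/351 ≈ 1215 Hz.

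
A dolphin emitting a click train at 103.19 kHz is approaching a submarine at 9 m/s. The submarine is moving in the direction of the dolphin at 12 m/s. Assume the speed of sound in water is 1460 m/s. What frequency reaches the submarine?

104.7 kHz

General Doppler shift: f' = f · (v + v_o)/(v − v_s).
f' = 103.19 × (1460 + 12)/(1460 − 9) = 103.19 × 1472/1451 ≈ 104.7 kHz.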